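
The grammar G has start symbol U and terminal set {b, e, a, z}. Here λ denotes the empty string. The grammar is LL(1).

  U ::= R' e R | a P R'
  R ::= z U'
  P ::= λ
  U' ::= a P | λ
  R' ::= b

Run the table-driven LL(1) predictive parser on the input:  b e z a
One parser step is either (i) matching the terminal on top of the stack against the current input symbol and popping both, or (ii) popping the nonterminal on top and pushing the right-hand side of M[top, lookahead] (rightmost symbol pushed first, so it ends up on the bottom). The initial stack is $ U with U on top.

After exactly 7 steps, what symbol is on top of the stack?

a

     Stack     Input      Action
  1  $ U       b e z a $  expand U ::= R' e R
  2  $ R e R'  b e z a $  expand R' ::= b
  3  $ R e b   b e z a $  match b
  4  $ R e     e z a $    match e
  5  $ R       z a $      expand R ::= z U'
  6  $ U' z    z a $      match z
  7  $ U'      a $        expand U' ::= a P
Stack after step 7: $ P a (top = a).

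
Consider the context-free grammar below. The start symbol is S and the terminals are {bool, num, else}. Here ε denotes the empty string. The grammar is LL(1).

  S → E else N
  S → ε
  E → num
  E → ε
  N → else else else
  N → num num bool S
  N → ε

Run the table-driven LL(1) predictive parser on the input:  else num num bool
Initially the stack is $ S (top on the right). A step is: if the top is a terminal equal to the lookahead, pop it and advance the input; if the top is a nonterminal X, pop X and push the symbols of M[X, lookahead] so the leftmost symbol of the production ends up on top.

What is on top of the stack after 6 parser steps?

bool

     Stack             Input                Action
  1  $ S               else num num bool $  expand S → E else N
  2  $ N else E        else num num bool $  expand E → ε
  3  $ N else          else num num bool $  match else
  4  $ N               num num bool $       expand N → num num bool S
  5  $ S bool num num  num num bool $       match num
  6  $ S bool num      num bool $           match num
Stack after step 6: $ S bool (top = bool).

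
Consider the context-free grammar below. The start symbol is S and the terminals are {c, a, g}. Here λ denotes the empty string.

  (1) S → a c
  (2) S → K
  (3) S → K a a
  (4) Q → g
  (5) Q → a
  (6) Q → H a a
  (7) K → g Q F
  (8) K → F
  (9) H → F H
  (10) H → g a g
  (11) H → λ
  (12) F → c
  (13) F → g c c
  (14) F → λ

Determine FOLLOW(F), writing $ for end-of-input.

FIRST(F): from F→c we get {c}; from F→g c c we get {g}; from F→λ we get {λ}. So FIRST(F) = {λ, c, g}.
FIRST(K): from K→g Q F we get {g}; from K→F we get {λ, c, g}. So FIRST(K) = {λ, c, g}.
FIRST(H): from H→F H we get {λ, c, g}; from H→g a g we get {g}; from H→λ we get {λ}. So FIRST(H) = {λ, c, g}.
FIRST(S): from S→a c we get {a}; from S→K we get {λ, c, g}; from S→K a a we get {a, c, g}. So FIRST(S) = {λ, a, c, g}.
FIRST(Q): from Q→g we get {g}; from Q→a we get {a}; from Q→H a a we get {a, c, g}. So FIRST(Q) = {a, c, g}.
FOLLOW(S) includes $ since S is the start symbol.
FOLLOW(S): S appears on no right-hand side. Thus FOLLOW(S) = {$}.
FOLLOW(K): in S→K, the suffix after K is empty, so FOLLOW(K) ⊇ FOLLOW(S) = {$}; in S→K a a, K is followed by a a with FIRST {a}. Thus FOLLOW(K) = {$, a}.
FOLLOW(Q): in K→g Q F, Q is followed by F with FIRST {λ, c, g}; in K→g Q F, the suffix after Q is nullable, so FOLLOW(Q) ⊇ FOLLOW(K) = {$, a}. Thus FOLLOW(Q) = {$, a, c, g}.
FOLLOW(H): in Q→H a a, H is followed by a a with FIRST {a}; in H→F H, the suffix after H is empty (adds nothing new). Thus FOLLOW(H) = {a}.
FOLLOW(F): in K→g Q F, the suffix after F is empty, so FOLLOW(F) ⊇ FOLLOW(K) = {$, a}; in K→F, the suffix after F is empty, so FOLLOW(F) ⊇ FOLLOW(K) = {$, a}; in H→F H, F is followed by H with FIRST {λ, c, g}; in H→F H, the suffix after F is nullable, so FOLLOW(F) ⊇ FOLLOW(H) = {a}. Thus FOLLOW(F) = {$, a, c, g}.

{$, a, c, g}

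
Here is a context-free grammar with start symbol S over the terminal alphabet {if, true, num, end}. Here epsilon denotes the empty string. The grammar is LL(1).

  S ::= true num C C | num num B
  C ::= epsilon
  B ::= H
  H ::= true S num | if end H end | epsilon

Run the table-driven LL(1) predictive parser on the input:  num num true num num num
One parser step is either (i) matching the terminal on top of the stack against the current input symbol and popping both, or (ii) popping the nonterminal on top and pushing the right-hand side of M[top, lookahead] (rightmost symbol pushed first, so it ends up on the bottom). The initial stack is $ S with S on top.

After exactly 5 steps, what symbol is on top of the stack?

true

     Stack        Input                       Action
  1  $ S          num num true num num num $  expand S ::= num num B
  2  $ B num num  num num true num num num $  match num
  3  $ B num      num true num num num $      match num
  4  $ B          true num num num $          expand B ::= H
  5  $ H          true num num num $          expand H ::= true S num
Stack after step 5: $ num S true (top = true).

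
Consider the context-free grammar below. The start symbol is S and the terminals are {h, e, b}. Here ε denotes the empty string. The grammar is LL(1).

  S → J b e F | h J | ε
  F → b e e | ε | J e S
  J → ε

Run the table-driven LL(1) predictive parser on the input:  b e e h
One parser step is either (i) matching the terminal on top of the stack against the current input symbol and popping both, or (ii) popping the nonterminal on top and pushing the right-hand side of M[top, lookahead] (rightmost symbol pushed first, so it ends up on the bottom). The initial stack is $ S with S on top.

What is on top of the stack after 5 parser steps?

step 1: stack=$ S  input=b e e h $  — expand S → J b e F
step 2: stack=$ F e b J  input=b e e h $  — expand J → ε
step 3: stack=$ F e b  input=b e e h $  — match b
step 4: stack=$ F e  input=e e h $  — match e
step 5: stack=$ F  input=e h $  — expand F → J e S
Stack after step 5: $ S e J (top = J).

J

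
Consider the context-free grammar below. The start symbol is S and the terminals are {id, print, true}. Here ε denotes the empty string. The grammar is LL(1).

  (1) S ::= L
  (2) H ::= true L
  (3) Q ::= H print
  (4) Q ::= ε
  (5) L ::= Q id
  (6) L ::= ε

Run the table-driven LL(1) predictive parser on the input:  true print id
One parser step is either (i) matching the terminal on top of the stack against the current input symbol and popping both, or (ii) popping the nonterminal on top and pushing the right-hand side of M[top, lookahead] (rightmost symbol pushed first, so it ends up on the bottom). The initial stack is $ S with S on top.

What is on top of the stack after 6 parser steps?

step 1: stack=$ S  input=true print id $  — expand S ::= L
step 2: stack=$ L  input=true print id $  — expand L ::= Q id
step 3: stack=$ id Q  input=true print id $  — expand Q ::= H print
step 4: stack=$ id print H  input=true print id $  — expand H ::= true L
step 5: stack=$ id print L true  input=true print id $  — match true
step 6: stack=$ id print L  input=print id $  — expand L ::= ε
Stack after step 6: $ id print (top = print).

print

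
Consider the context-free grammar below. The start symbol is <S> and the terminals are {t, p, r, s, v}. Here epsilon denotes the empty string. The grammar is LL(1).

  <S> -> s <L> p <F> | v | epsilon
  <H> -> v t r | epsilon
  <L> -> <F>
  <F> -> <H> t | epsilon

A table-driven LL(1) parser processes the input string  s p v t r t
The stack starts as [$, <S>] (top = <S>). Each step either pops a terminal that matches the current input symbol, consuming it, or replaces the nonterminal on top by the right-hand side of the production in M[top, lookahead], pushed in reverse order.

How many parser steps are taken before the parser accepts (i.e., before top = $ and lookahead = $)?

      Stack          Input          Action
   1  $ <S>          s p v t r t $  expand <S> -> s <L> p <F>
   2  $ <F> p <L> s  s p v t r t $  match s
   3  $ <F> p <L>    p v t r t $    expand <L> -> <F>
   4  $ <F> p <F>    p v t r t $    expand <F> -> epsilon
   5  $ <F> p        p v t r t $    match p
   6  $ <F>          v t r t $      expand <F> -> <H> t
   7  $ t <H>        v t r t $      expand <H> -> v t r
   8  $ t r t v      v t r t $      match v
   9  $ t r t        t r t $        match t
  10  $ t r          r t $          match r
  11  $ t            t $            match t
Accept reached after 11 steps.

11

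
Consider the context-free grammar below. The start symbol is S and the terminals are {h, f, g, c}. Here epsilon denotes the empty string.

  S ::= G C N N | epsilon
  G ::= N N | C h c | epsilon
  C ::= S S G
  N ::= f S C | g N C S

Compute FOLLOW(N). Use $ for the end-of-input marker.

{$, f, g, h}

FIRST(N): from N::=f S C we get {f}; from N::=g N C S we get {g}. So FIRST(N) = {f, g}.
FIRST(S): from S::=G C N N we get {f, g, h}; from S::=epsilon we get {epsilon}. So FIRST(S) = {epsilon, f, g, h}.
FIRST(G): from G::=N N we get {f, g}; from G::=C h c we get {f, g, h}; from G::=epsilon we get {epsilon}. So FIRST(G) = {epsilon, f, g, h}.
FIRST(C): from C::=S S G we get {epsilon, f, g, h}. So FIRST(C) = {epsilon, f, g, h}.
FOLLOW(S) includes $ since S is the start symbol.
FOLLOW(S): in C::=S S G (occurrence 1), S is followed by S G with FIRST {epsilon, f, g, h}; in C::=S S G (occurrence 1), the suffix after S is nullable, so FOLLOW(S) ⊇ FOLLOW(C) = {$, f, g, h}; in C::=S S G (occurrence 2), S is followed by G with FIRST {epsilon, f, g, h}; in C::=S S G (occurrence 2), the suffix after S is nullable, so FOLLOW(S) ⊇ FOLLOW(C) = {$, f, g, h}; in N::=f S C, S is followed by C with FIRST {epsilon, f, g, h}; in N::=f S C, the suffix after S is nullable, so FOLLOW(S) ⊇ FOLLOW(N) = {$, f, g, h}; in N::=g N C S, the suffix after S is empty, so FOLLOW(S) ⊇ FOLLOW(N) = {$, f, g, h}. Thus FOLLOW(S) = {$, f, g, h}.
FOLLOW(G): in S::=G C N N, G is followed by C N N with FIRST {f, g, h}; in C::=S S G, the suffix after G is empty, so FOLLOW(G) ⊇ FOLLOW(C) = {$, f, g, h}. Thus FOLLOW(G) = {$, f, g, h}.
FOLLOW(N): in S::=G C N N (occurrence 1), N is followed by N with FIRST {f, g}; in S::=G C N N (occurrence 2), the suffix after N is empty, so FOLLOW(N) ⊇ FOLLOW(S) = {$, f, g, h}; in G::=N N (occurrence 1), N is followed by N with FIRST {f, g}; in G::=N N (occurrence 2), the suffix after N is empty, so FOLLOW(N) ⊇ FOLLOW(G) = {$, f, g, h}; in N::=g N C S, N is followed by C S with FIRST {epsilon, f, g, h}; in N::=g N C S, the suffix after N is nullable (adds nothing new). Thus FOLLOW(N) = {$, f, g, h}.
FOLLOW(C): in S::=G C N N, C is followed by N N with FIRST {f, g}; in G::=C h c, C is followed by h c with FIRST {h}; in N::=f S C, the suffix after C is empty, so FOLLOW(C) ⊇ FOLLOW(N) = {$, f, g, h}; in N::=g N C S, C is followed by S with FIRST {epsilon, f, g, h}; in N::=g N C S, the suffix after C is nullable, so FOLLOW(C) ⊇ FOLLOW(N) = {$, f, g, h}. Thus FOLLOW(C) = {$, f, g, h}.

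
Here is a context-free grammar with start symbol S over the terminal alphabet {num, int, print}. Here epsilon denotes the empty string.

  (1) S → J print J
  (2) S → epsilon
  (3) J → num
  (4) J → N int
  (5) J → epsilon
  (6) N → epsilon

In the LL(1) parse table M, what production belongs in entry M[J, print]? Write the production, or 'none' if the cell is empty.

FIRST(N) = {epsilon}
FIRST(J) = {epsilon, int, num}  (via N int)
FIRST(S) = {epsilon, int, num, print}  (via J print J)
FOLLOW(S) includes $ since S is the start symbol.
FOLLOW(S): S appears on no right-hand side. Thus FOLLOW(S) = {$}.
FOLLOW(J): in S→J print J (occurrence 1), J is followed by print J with FIRST {print}; in S→J print J (occurrence 2), the suffix after J is empty, so FOLLOW(J) ⊇ FOLLOW(S) = {$}. Thus FOLLOW(J) = {$, print}.
For J → num: FIRST(num) = {num}, so it goes in M[J, t] for t ∈ {num}.
For J → N int: FIRST(N int) = {int}, so it goes in M[J, t] for t ∈ {int}.
For J → epsilon: FIRST(epsilon) = {epsilon}, so it goes in M[J, t] for t ∈ {}; since epsilon ∈ FIRST, also for every t ∈ FOLLOW(J) = {$, print}.

J → epsilon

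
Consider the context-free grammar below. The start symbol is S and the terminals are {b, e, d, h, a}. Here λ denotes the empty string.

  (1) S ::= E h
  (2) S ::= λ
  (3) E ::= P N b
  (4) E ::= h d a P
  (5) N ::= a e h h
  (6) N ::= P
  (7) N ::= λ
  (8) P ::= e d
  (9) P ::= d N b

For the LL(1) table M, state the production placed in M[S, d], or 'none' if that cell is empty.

FIRST(P): from P::=e d we get {e}; from P::=d N b we get {d}. So FIRST(P) = {d, e}.
FIRST(E): from E::=P N b we get {d, e}; from E::=h d a P we get {h}. So FIRST(E) = {d, e, h}.
FIRST(N): from N::=a e h h we get {a}; from N::=P we get {d, e}; from N::=λ we get {λ}. So FIRST(N) = {λ, a, d, e}.
FIRST(S): from S::=E h we get {d, e, h}; from S::=λ we get {λ}. So FIRST(S) = {λ, d, e, h}.
FOLLOW(S) includes $ since S is the start symbol.
FOLLOW(S): S appears on no right-hand side. Thus FOLLOW(S) = {$}.
For S ::= E h: FIRST(E h) = {d, e, h}, so it goes in M[S, t] for t ∈ {d, e, h}.
For S ::= λ: FIRST(λ) = {λ}, so it goes in M[S, t] for t ∈ {}; since λ ∈ FIRST, also for every t ∈ FOLLOW(S) = {$}.

S ::= E h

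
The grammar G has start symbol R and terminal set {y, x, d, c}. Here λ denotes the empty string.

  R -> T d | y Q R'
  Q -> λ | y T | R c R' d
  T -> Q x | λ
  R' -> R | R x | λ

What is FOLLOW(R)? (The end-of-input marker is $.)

{$, c, d, x}

FIRST(R) = {d, x, y}  (via T d)
FIRST(Q) = {λ, d, x, y}  (via R c R' d)
FIRST(R') = {λ, d, x, y}  (via R, R x)
FIRST(T) = {λ, d, x, y}  (via Q x)
FOLLOW(R) includes $ since R is the start symbol.
FOLLOW(R): in Q->R c R' d, R is followed by c R' d with FIRST {c}; in R'->R, the suffix after R is empty, so FOLLOW(R) ⊇ FOLLOW(R') = {$, c, d, x}; in R'->R x, R is followed by x with FIRST {x}. Thus FOLLOW(R) = {$, c, d, x}.
FOLLOW(Q): in R->y Q R', Q is followed by R' with FIRST {λ, d, x, y}; in R->y Q R', the suffix after Q is nullable, so FOLLOW(Q) ⊇ FOLLOW(R) = {$, c, d, x}; in T->Q x, Q is followed by x with FIRST {x}. Thus FOLLOW(Q) = {$, c, d, x, y}.
FOLLOW(T): in R->T d, T is followed by d with FIRST {d}; in Q->y T, the suffix after T is empty, so FOLLOW(T) ⊇ FOLLOW(Q) = {$, c, d, x, y}. Thus FOLLOW(T) = {$, c, d, x, y}.
FOLLOW(R'): in R->y Q R', the suffix after R' is empty, so FOLLOW(R') ⊇ FOLLOW(R) = {$, c, d, x}; in Q->R c R' d, R' is followed by d with FIRST {d}. Thus FOLLOW(R') = {$, c, d, x}.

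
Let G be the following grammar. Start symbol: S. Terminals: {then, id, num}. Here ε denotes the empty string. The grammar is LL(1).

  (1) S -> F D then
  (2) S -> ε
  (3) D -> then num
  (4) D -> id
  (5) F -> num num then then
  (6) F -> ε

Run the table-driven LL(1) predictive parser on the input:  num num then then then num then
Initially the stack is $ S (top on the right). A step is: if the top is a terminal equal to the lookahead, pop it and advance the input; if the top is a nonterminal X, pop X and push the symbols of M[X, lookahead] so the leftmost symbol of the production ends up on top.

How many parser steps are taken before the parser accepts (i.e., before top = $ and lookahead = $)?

step 1: stack=$ S  input=num num then then then num then $  — expand S -> F D then
step 2: stack=$ then D F  input=num num then then then num then $  — expand F -> num num then then
step 3: stack=$ then D then then num num  input=num num then then then num then $  — match num
step 4: stack=$ then D then then num  input=num then then then num then $  — match num
step 5: stack=$ then D then then  input=then then then num then $  — match then
step 6: stack=$ then D then  input=then then num then $  — match then
step 7: stack=$ then D  input=then num then $  — expand D -> then num
step 8: stack=$ then num then  input=then num then $  — match then
step 9: stack=$ then num  input=num then $  — match num
step 10: stack=$ then  input=then $  — match then
Accept reached after 10 steps.

10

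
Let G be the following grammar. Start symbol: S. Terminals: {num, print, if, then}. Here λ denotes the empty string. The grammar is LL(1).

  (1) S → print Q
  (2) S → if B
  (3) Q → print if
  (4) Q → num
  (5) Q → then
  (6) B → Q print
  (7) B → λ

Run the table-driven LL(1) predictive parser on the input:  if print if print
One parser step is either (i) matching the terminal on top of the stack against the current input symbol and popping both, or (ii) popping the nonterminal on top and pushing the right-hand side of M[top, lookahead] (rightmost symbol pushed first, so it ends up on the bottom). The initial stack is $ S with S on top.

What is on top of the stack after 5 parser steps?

step 1: stack=$ S  input=if print if print $  — expand S → if B
step 2: stack=$ B if  input=if print if print $  — match if
step 3: stack=$ B  input=print if print $  — expand B → Q print
step 4: stack=$ print Q  input=print if print $  — expand Q → print if
step 5: stack=$ print if print  input=print if print $  — match print
Stack after step 5: $ print if (top = if).

if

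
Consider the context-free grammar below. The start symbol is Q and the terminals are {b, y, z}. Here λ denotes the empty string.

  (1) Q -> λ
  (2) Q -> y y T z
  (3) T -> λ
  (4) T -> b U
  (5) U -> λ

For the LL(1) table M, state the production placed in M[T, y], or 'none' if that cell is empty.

none

FIRST(Q) = {λ, y}
FIRST(T) = {λ, b}
FIRST(U) = {λ}
FOLLOW(Q) includes $ since Q is the start symbol.
FOLLOW(T): in Q->y y T z, T is followed by z with FIRST {z}. Thus FOLLOW(T) = {z}.
For T -> λ: FIRST(λ) = {λ}, so it goes in M[T, t] for t ∈ {}; since λ ∈ FIRST, also for every t ∈ FOLLOW(T) = {z}.
For T -> b U: FIRST(b U) = {b}, so it goes in M[T, t] for t ∈ {b}.
None of these place a production in M[T, y].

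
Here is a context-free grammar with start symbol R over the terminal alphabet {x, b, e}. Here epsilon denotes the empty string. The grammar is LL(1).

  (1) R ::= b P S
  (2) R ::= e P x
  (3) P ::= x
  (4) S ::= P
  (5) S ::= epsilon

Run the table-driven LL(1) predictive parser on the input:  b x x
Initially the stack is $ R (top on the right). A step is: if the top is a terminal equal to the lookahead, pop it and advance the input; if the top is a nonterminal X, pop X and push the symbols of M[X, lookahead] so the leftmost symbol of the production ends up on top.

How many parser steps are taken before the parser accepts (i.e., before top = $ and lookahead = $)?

step 1: stack=$ R  input=b x x $  — expand R ::= b P S
step 2: stack=$ S P b  input=b x x $  — match b
step 3: stack=$ S P  input=x x $  — expand P ::= x
step 4: stack=$ S x  input=x x $  — match x
step 5: stack=$ S  input=x $  — expand S ::= P
step 6: stack=$ P  input=x $  — expand P ::= x
step 7: stack=$ x  input=x $  — match x
Accept reached after 7 steps.

7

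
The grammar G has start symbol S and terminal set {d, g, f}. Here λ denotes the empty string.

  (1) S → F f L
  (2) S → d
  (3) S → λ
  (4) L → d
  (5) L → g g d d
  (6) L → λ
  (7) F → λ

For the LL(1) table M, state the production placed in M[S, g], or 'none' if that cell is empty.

FIRST(L) = {λ, d, g}
FIRST(F) = {λ}
FIRST(S) = {λ, d, f}  (via F f L)
FOLLOW(S) includes $ since S is the start symbol.
FOLLOW(S): S appears on no right-hand side. Thus FOLLOW(S) = {$}.
For S → F f L: FIRST(F f L) = {f}, so it goes in M[S, t] for t ∈ {f}.
For S → d: FIRST(d) = {d}, so it goes in M[S, t] for t ∈ {d}.
For S → λ: FIRST(λ) = {λ}, so it goes in M[S, t] for t ∈ {}; since λ ∈ FIRST, also for every t ∈ FOLLOW(S) = {$}.
None of these place a production in M[S, g].

none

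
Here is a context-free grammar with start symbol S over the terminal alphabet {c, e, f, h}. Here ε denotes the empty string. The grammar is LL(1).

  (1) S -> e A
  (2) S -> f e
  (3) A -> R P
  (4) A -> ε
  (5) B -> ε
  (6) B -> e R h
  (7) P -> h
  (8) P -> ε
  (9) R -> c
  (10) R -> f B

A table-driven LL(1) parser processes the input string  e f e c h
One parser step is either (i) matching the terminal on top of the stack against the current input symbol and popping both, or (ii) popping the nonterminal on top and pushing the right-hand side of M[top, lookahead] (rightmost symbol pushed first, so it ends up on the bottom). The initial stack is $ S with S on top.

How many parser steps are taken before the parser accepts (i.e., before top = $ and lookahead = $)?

11

step 1: stack=$ S  input=e f e c h $  — expand S -> e A
step 2: stack=$ A e  input=e f e c h $  — match e
step 3: stack=$ A  input=f e c h $  — expand A -> R P
step 4: stack=$ P R  input=f e c h $  — expand R -> f B
step 5: stack=$ P B f  input=f e c h $  — match f
step 6: stack=$ P B  input=e c h $  — expand B -> e R h
step 7: stack=$ P h R e  input=e c h $  — match e
step 8: stack=$ P h R  input=c h $  — expand R -> c
step 9: stack=$ P h c  input=c h $  — match c
step 10: stack=$ P h  input=h $  — match h
step 11: stack=$ P  input=$  — expand P -> ε
Accept reached after 11 steps.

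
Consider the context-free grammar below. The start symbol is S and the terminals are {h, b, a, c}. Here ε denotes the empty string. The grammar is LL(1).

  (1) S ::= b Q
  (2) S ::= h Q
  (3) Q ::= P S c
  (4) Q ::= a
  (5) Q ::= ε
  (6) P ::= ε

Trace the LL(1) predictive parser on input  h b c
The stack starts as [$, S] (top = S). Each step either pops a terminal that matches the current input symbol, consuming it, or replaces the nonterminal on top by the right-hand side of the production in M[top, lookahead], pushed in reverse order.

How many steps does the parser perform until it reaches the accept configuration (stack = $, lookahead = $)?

8

step 1: stack=$ S  input=h b c $  — expand S ::= h Q
step 2: stack=$ Q h  input=h b c $  — match h
step 3: stack=$ Q  input=b c $  — expand Q ::= P S c
step 4: stack=$ c S P  input=b c $  — expand P ::= ε
step 5: stack=$ c S  input=b c $  — expand S ::= b Q
step 6: stack=$ c Q b  input=b c $  — match b
step 7: stack=$ c Q  input=c $  — expand Q ::= ε
step 8: stack=$ c  input=c $  — match c
Accept reached after 8 steps.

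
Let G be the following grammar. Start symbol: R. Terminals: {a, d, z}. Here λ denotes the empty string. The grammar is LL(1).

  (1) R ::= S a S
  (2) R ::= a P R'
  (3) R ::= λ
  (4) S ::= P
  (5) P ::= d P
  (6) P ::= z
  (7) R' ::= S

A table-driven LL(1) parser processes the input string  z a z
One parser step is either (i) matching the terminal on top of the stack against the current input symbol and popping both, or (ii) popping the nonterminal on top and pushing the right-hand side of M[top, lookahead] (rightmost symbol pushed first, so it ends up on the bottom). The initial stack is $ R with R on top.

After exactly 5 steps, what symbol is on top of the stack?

S

step 1: stack=$ R  input=z a z $  — expand R ::= S a S
step 2: stack=$ S a S  input=z a z $  — expand S ::= P
step 3: stack=$ S a P  input=z a z $  — expand P ::= z
step 4: stack=$ S a z  input=z a z $  — match z
step 5: stack=$ S a  input=a z $  — match a
Stack after step 5: $ S (top = S).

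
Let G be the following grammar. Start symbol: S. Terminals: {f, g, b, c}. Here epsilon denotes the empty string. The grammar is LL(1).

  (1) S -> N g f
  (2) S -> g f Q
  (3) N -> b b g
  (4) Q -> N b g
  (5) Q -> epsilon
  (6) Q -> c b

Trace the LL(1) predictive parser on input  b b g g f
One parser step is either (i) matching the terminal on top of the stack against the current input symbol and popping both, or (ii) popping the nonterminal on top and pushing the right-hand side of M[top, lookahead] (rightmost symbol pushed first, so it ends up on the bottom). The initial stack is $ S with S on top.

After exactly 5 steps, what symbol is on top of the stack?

     Stack        Input        Action
  1  $ S          b b g g f $  expand S -> N g f
  2  $ f g N      b b g g f $  expand N -> b b g
  3  $ f g g b b  b b g g f $  match b
  4  $ f g g b    b g g f $    match b
  5  $ f g g      g g f $      match g
Stack after step 5: $ f g (top = g).

g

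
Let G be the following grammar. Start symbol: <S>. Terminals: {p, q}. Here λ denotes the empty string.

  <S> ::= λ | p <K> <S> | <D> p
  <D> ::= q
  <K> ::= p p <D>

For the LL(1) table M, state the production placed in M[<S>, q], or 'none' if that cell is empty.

FIRST(<D>) = {q}
FIRST(<K>) = {p}
FIRST(<S>) = {λ, p, q}  (via <D> p)
FOLLOW(<S>) includes $ since <S> is the start symbol.
FOLLOW(<S>): in <S>::=p <K> <S>, the suffix after <S> is empty (adds nothing new). Thus FOLLOW(<S>) = {$}.
For <S> ::= λ: FIRST(λ) = {λ}, so it goes in M[<S>, t] for t ∈ {}; since λ ∈ FIRST, also for every t ∈ FOLLOW(<S>) = {$}.
For <S> ::= p <K> <S>: FIRST(p <K> <S>) = {p}, so it goes in M[<S>, t] for t ∈ {p}.
For <S> ::= <D> p: FIRST(<D> p) = {q}, so it goes in M[<S>, t] for t ∈ {q}.

<S> ::= <D> p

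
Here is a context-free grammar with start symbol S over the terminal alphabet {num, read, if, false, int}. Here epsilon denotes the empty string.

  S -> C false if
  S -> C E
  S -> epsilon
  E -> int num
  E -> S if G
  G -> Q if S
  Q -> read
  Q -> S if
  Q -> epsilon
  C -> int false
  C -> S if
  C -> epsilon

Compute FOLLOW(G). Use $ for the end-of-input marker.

FIRST(S) = {epsilon, false, if, int}  (via C false if, C E)
FIRST(E) = {false, if, int}  (via S if G)
FIRST(Q) = {epsilon, false, if, int, read}  (via S if)
FIRST(C) = {epsilon, false, if, int}  (via S if)
FIRST(G) = {false, if, int, read}  (via Q if S)
FOLLOW(S) includes $ since S is the start symbol.
FOLLOW(Q): in G->Q if S, Q is followed by if S with FIRST {if}. Thus FOLLOW(Q) = {if}.
FOLLOW(C): in S->C false if, C is followed by false if with FIRST {false}; in S->C E, C is followed by E with FIRST {false, if, int}. Thus FOLLOW(C) = {false, if, int}.
FOLLOW(S): in E->S if G, S is followed by if G with FIRST {if}; in G->Q if S, the suffix after S is empty, so FOLLOW(S) ⊇ FOLLOW(G) = {$, if}; in Q->S if, S is followed by if with FIRST {if}; in C->S if, S is followed by if with FIRST {if}. Thus FOLLOW(S) = {$, if}.
FOLLOW(E): in S->C E, the suffix after E is empty, so FOLLOW(E) ⊇ FOLLOW(S) = {$, if}. Thus FOLLOW(E) = {$, if}.
FOLLOW(G): in E->S if G, the suffix after G is empty, so FOLLOW(G) ⊇ FOLLOW(E) = {$, if}. Thus FOLLOW(G) = {$, if}.

{$, if}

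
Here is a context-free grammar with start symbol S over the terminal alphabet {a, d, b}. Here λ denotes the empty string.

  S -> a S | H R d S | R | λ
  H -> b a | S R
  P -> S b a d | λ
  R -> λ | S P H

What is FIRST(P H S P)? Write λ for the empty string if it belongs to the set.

FIRST(S) = {λ, a, b, d}  (via H R d S, R)
FIRST(P) = {λ, a, b, d}  (via S b a d)
FIRST(H) = {λ, a, b, d}  (via S R)
FIRST(R) = {λ, a, b, d}  (via S P H)
FIRST(P H S P): take FIRST of each symbol in turn, carrying on past any symbol whose FIRST contains λ; result {λ, a, b, d}.

{λ, a, b, d}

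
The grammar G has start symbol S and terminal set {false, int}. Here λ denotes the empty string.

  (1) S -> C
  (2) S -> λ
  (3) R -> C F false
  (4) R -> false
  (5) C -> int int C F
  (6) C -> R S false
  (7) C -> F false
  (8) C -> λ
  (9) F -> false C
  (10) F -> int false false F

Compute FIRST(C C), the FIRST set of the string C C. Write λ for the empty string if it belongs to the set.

FIRST(F) = {false, int}
FIRST(S) = {λ, false, int}  (via C)
FIRST(R) = {false, int}  (via C F false)
FIRST(C) = {λ, false, int}  (via R S false, F false)
FIRST(C C): take FIRST of each symbol in turn, carrying on past any symbol whose FIRST contains λ; result {λ, false, int}.

{λ, false, int}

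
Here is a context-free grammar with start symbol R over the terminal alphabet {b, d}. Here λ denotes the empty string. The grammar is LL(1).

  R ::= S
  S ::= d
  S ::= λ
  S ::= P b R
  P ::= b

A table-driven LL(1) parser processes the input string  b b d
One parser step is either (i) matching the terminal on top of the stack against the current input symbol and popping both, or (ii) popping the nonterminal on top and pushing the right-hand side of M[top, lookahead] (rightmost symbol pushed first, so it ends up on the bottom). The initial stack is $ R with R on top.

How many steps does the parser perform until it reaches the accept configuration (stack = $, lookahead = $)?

step 1: stack=$ R  input=b b d $  — expand R ::= S
step 2: stack=$ S  input=b b d $  — expand S ::= P b R
step 3: stack=$ R b P  input=b b d $  — expand P ::= b
step 4: stack=$ R b b  input=b b d $  — match b
step 5: stack=$ R b  input=b d $  — match b
step 6: stack=$ R  input=d $  — expand R ::= S
step 7: stack=$ S  input=d $  — expand S ::= d
step 8: stack=$ d  input=d $  — match d
Accept reached after 8 steps.

8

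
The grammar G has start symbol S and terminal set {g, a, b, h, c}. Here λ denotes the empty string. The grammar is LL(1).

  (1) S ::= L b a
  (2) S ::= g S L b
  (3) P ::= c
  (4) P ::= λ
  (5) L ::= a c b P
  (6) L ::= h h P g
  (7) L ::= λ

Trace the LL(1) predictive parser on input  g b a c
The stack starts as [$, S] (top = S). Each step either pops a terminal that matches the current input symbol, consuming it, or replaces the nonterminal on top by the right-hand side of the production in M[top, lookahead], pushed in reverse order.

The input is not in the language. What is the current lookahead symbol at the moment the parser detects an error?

c

     Stack        Input      Action
  1  $ S          g b a c $  expand S ::= g S L b
  2  $ b L S g    g b a c $  match g
  3  $ b L S      b a c $    expand S ::= L b a
  4  $ b L a b L  b a c $    expand L ::= λ
  5  $ b L a b    b a c $    match b
  6  $ b L a      a c $      match a
  7  $ b L        c $        error: M[L, c] is empty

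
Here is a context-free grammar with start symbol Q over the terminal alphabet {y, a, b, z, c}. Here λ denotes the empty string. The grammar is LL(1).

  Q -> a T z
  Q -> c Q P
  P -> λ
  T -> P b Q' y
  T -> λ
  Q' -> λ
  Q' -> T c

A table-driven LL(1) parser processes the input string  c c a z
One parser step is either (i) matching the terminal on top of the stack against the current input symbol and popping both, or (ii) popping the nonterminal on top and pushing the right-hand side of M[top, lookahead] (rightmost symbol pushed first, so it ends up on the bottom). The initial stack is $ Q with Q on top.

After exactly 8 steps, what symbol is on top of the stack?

     Stack        Input      Action
  1  $ Q          c c a z $  expand Q -> c Q P
  2  $ P Q c      c c a z $  match c
  3  $ P Q        c a z $    expand Q -> c Q P
  4  $ P P Q c    c a z $    match c
  5  $ P P Q      a z $      expand Q -> a T z
  6  $ P P z T a  a z $      match a
  7  $ P P z T    z $        expand T -> λ
  8  $ P P z      z $        match z
Stack after step 8: $ P P (top = P).

P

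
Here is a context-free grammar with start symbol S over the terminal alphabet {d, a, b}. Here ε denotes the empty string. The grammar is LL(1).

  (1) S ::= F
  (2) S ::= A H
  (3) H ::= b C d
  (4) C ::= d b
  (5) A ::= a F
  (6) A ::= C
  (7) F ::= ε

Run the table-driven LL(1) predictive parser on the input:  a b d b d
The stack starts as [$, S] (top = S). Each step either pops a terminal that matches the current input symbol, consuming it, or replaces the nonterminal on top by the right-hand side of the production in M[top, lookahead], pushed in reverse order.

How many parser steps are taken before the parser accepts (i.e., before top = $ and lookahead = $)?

step 1: stack=$ S  input=a b d b d $  — expand S ::= A H
step 2: stack=$ H A  input=a b d b d $  — expand A ::= a F
step 3: stack=$ H F a  input=a b d b d $  — match a
step 4: stack=$ H F  input=b d b d $  — expand F ::= ε
step 5: stack=$ H  input=b d b d $  — expand H ::= b C d
step 6: stack=$ d C b  input=b d b d $  — match b
step 7: stack=$ d C  input=d b d $  — expand C ::= d b
step 8: stack=$ d b d  input=d b d $  — match d
step 9: stack=$ d b  input=b d $  — match b
step 10: stack=$ d  input=d $  — match d
Accept reached after 10 steps.

10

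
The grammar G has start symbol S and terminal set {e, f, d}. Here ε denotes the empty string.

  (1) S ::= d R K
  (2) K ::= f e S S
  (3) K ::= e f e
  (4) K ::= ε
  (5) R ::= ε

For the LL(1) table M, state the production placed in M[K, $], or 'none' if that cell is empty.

FIRST(S): from S::=d R K we get {d}. So FIRST(S) = {d}.
FIRST(K): from K::=f e S S we get {f}; from K::=e f e we get {e}; from K::=ε we get {ε}. So FIRST(K) = {ε, e, f}.
FIRST(R): from R::=ε we get {ε}. So FIRST(R) = {ε}.
FOLLOW(S) includes $ since S is the start symbol.
FOLLOW(S): in K::=f e S S (occurrence 1), S is followed by S with FIRST {d}; in K::=f e S S (occurrence 2), the suffix after S is empty, so FOLLOW(S) ⊇ FOLLOW(K) = {$, d}. Thus FOLLOW(S) = {$, d}.
FOLLOW(K): in S::=d R K, the suffix after K is empty, so FOLLOW(K) ⊇ FOLLOW(S) = {$, d}. Thus FOLLOW(K) = {$, d}.
For K ::= f e S S: FIRST(f e S S) = {f}, so it goes in M[K, t] for t ∈ {f}.
For K ::= e f e: FIRST(e f e) = {e}, so it goes in M[K, t] for t ∈ {e}.
For K ::= ε: FIRST(ε) = {ε}, so it goes in M[K, t] for t ∈ {}; since ε ∈ FIRST, also for every t ∈ FOLLOW(K) = {$, d}.

K ::= ε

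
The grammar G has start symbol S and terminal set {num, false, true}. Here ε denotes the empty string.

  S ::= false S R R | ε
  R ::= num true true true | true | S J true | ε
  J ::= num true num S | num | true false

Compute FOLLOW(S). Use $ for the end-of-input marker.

FIRST(S) = {ε, false}
FIRST(J) = {num, true}
FIRST(R) = {ε, false, num, true}  (via S J true)
FOLLOW(S) includes $ since S is the start symbol.
FOLLOW(J): in R::=S J true, J is followed by true with FIRST {true}. Thus FOLLOW(J) = {true}.
FOLLOW(S): in S::=false S R R, S is followed by R R with FIRST {ε, false, num, true}; in S::=false S R R, the suffix after S is nullable (adds nothing new); in R::=S J true, S is followed by J true with FIRST {num, true}; in J::=num true num S, the suffix after S is empty, so FOLLOW(S) ⊇ FOLLOW(J) = {true}. Thus FOLLOW(S) = {$, false, num, true}.
FOLLOW(R): in S::=false S R R (occurrence 1), R is followed by R with FIRST {ε, false, num, true}; in S::=false S R R (occurrence 1), the suffix after R is nullable, so FOLLOW(R) ⊇ FOLLOW(S) = {$, false, num, true}; in S::=false S R R (occurrence 2), the suffix after R is empty, so FOLLOW(R) ⊇ FOLLOW(S) = {$, false, num, true}. Thus FOLLOW(R) = {$, false, num, true}.

{$, false, num, true}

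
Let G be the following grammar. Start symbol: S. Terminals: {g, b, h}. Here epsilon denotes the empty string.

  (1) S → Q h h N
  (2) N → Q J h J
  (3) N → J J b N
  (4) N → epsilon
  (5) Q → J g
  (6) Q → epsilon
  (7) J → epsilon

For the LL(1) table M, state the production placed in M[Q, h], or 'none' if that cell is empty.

FIRST(J) = {epsilon}
FIRST(Q) = {epsilon, g}  (via J g)
FIRST(S) = {g, h}  (via Q h h N)
FIRST(N) = {epsilon, b, g, h}  (via Q J h J, J J b N)
FOLLOW(S) includes $ since S is the start symbol.
FOLLOW(Q): in S→Q h h N, Q is followed by h h N with FIRST {h}; in N→Q J h J, Q is followed by J h J with FIRST {h}. Thus FOLLOW(Q) = {h}.
For Q → J g: FIRST(J g) = {g}, so it goes in M[Q, t] for t ∈ {g}.
For Q → epsilon: FIRST(epsilon) = {epsilon}, so it goes in M[Q, t] for t ∈ {}; since epsilon ∈ FIRST, also for every t ∈ FOLLOW(Q) = {h}.

Q → epsilon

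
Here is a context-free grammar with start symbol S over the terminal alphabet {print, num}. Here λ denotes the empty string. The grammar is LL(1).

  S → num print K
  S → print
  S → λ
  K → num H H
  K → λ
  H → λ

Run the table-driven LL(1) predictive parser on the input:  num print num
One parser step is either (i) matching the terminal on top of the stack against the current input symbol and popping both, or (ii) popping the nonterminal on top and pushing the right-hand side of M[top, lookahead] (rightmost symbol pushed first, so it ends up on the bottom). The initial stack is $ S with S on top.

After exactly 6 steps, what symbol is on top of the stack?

step 1: stack=$ S  input=num print num $  — expand S → num print K
step 2: stack=$ K print num  input=num print num $  — match num
step 3: stack=$ K print  input=print num $  — match print
step 4: stack=$ K  input=num $  — expand K → num H H
step 5: stack=$ H H num  input=num $  — match num
step 6: stack=$ H H  input=$  — expand H → λ
Stack after step 6: $ H (top = H).

H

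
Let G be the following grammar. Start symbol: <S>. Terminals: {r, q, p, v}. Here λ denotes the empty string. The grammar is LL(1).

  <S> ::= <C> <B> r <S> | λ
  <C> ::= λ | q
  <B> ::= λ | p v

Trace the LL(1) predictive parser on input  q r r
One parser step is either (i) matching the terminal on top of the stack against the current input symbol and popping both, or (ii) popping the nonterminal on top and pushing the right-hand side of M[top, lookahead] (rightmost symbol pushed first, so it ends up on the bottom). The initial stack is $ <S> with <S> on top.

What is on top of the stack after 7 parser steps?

step 1: stack=$ <S>  input=q r r $  — expand <S> ::= <C> <B> r <S>
step 2: stack=$ <S> r <B> <C>  input=q r r $  — expand <C> ::= q
step 3: stack=$ <S> r <B> q  input=q r r $  — match q
step 4: stack=$ <S> r <B>  input=r r $  — expand <B> ::= λ
step 5: stack=$ <S> r  input=r r $  — match r
step 6: stack=$ <S>  input=r $  — expand <S> ::= <C> <B> r <S>
step 7: stack=$ <S> r <B> <C>  input=r $  — expand <C> ::= λ
Stack after step 7: $ <S> r <B> (top = <B>).

<B>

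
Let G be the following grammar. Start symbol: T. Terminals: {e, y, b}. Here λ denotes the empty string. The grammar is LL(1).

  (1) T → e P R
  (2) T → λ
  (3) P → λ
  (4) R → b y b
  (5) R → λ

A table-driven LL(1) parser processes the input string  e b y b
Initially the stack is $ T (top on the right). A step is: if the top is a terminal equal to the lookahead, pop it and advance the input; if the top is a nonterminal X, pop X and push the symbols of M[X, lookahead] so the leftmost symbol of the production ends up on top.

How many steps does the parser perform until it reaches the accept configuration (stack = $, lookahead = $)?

7

     Stack    Input      Action
  1  $ T      e b y b $  expand T → e P R
  2  $ R P e  e b y b $  match e
  3  $ R P    b y b $    expand P → λ
  4  $ R      b y b $    expand R → b y b
  5  $ b y b  b y b $    match b
  6  $ b y    y b $      match y
  7  $ b      b $        match b
Accept reached after 7 steps.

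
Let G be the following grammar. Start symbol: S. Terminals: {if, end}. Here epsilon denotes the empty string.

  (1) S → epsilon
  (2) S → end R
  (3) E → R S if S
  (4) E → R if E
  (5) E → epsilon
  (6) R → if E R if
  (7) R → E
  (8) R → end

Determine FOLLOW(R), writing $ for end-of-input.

FIRST(S) = {epsilon, end}
FIRST(E) = {epsilon, end, if}  (via R S if S, R if E)
FIRST(R) = {epsilon, end, if}  (via E)
FOLLOW(S) includes $ since S is the start symbol.
FOLLOW(S): in E→R S if S (occurrence 1), S is followed by if S with FIRST {if}; in E→R S if S (occurrence 2), the suffix after S is empty, so FOLLOW(S) ⊇ FOLLOW(E) = {$, end, if}. Thus FOLLOW(S) = {$, end, if}.
FOLLOW(R): in S→end R, the suffix after R is empty, so FOLLOW(R) ⊇ FOLLOW(S) = {$, end, if}; in E→R S if S, R is followed by S if S with FIRST {end, if}; in E→R if E, R is followed by if E with FIRST {if}; in R→if E R if, R is followed by if with FIRST {if}. Thus FOLLOW(R) = {$, end, if}.
FOLLOW(E): in E→R if E, the suffix after E is empty (adds nothing new); in R→if E R if, E is followed by R if with FIRST {end, if}; in R→E, the suffix after E is empty, so FOLLOW(E) ⊇ FOLLOW(R) = {$, end, if}. Thus FOLLOW(E) = {$, end, if}.

{$, end, if}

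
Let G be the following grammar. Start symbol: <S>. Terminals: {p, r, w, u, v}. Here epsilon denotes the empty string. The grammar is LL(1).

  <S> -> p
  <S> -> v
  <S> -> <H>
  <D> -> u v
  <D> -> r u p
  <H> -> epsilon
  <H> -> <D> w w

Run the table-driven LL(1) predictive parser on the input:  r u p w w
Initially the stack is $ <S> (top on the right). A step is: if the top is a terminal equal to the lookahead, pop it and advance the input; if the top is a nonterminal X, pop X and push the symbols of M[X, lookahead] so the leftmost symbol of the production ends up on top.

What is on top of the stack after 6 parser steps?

     Stack        Input        Action
  1  $ <S>        r u p w w $  expand <S> -> <H>
  2  $ <H>        r u p w w $  expand <H> -> <D> w w
  3  $ w w <D>    r u p w w $  expand <D> -> r u p
  4  $ w w p u r  r u p w w $  match r
  5  $ w w p u    u p w w $    match u
  6  $ w w p      p w w $      match p
Stack after step 6: $ w w (top = w).

w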